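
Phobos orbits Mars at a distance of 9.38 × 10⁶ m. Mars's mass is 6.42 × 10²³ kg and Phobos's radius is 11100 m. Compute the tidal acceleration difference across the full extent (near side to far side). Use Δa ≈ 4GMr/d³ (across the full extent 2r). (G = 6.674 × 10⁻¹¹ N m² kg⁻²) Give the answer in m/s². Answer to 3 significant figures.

Δa = 4GMr/d³
   = 4 × (6.674 × 10⁻¹¹) × (6.42 × 10²³) × (11100) / (9.38 × 10⁶)³
   = 2.31 × 10⁻³ m/s²

2.31 × 10⁻³ m/s²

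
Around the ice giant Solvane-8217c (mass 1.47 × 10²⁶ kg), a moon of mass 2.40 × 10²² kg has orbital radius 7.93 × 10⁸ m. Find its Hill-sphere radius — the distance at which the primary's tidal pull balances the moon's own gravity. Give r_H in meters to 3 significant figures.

3.01 × 10⁷ m

r_H ≈ a (m/3M)^(1/3)
    = (7.93 × 10⁸) × (2.40 × 10²² / (3 × 1.47 × 10²⁶))^(1/3)
    = 3.01 × 10⁷ m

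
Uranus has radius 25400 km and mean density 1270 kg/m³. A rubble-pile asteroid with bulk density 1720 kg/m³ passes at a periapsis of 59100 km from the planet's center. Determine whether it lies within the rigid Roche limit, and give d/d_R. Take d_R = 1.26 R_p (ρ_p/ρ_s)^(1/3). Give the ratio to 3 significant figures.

outside; d/d_R ≈ 2.04

d_R = 1.26 × (25400 km) × (1270/1720)^(1/3) = 28930 km
d/d_R = (59100) / (28930) = 2.04
Since d/d_R > 1, the body is outside the Roche limit.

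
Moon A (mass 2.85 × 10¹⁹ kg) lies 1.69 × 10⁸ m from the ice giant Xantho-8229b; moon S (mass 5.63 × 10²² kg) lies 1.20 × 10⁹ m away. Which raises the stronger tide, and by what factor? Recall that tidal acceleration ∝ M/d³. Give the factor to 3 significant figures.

Moon S, by a factor of ≈ 5.52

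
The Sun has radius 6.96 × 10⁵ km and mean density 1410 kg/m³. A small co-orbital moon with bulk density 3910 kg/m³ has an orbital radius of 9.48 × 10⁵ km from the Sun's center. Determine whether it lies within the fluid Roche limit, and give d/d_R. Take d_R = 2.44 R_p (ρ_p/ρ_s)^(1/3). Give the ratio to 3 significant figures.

inside; d/d_R ≈ 0.784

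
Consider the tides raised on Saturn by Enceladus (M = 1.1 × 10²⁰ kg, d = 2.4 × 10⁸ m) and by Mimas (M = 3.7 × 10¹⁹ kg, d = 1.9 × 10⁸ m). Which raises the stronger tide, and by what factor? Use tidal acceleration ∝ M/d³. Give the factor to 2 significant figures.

Enceladus, by a factor of ≈ 1.5

The tide-raising term goes as M/d³ (the gradient of a 1/d² field).
Enceladus: (1.1 × 10²⁰) / (2.4 × 10⁸)³ = 7.957 × 10⁻⁶
Mimas: (3.7 × 10¹⁹) / (1.9 × 10⁸)³ = 5.394 × 10⁻⁶
Ratio (larger/smaller) = 1.5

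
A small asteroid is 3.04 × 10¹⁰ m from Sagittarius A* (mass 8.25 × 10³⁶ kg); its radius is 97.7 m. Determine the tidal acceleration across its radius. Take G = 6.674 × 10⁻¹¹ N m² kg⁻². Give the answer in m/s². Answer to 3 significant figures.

a_tidal = 2GMr/d³
        = 2 × (6.674 × 10⁻¹¹) × (8.25 × 10³⁶) × (97.7) / (3.04 × 10¹⁰)³
        = 3.83 × 10⁻³ m/s²

3.83 × 10⁻³ m/s²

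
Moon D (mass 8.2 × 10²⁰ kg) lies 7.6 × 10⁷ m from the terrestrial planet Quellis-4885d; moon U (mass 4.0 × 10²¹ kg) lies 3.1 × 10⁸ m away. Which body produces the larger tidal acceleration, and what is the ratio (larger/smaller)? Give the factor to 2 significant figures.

Tidal stretch scales as M/d³; compute that for each body.
Moon D: (8.2 × 10²⁰) / (7.6 × 10⁷)³ = 1.868 × 10⁻³
Moon U: (4.0 × 10²¹) / (3.1 × 10⁸)³ = 1.343 × 10⁻⁴
Ratio (larger/smaller) = 14

Moon D, by a factor of ≈ 14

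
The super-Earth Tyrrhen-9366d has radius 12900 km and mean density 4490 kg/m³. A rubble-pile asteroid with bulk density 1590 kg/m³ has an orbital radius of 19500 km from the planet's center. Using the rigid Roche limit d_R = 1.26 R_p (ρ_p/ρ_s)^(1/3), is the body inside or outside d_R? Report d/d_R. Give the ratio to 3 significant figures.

inside; d/d_R ≈ 0.849

d_R = 1.26 × (12900 km) × (4490/1590)^(1/3) = 22970 km
d/d_R = (19500) / (22970) = 0.849
Since d/d_R < 1, the body is inside the Roche limit.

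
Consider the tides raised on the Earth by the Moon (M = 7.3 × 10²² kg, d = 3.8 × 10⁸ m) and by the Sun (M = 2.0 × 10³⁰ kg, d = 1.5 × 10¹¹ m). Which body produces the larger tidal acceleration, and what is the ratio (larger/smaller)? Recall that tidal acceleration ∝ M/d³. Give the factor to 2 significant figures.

The Moon, by a factor of ≈ 2.2

The tide-raising term goes as M/d³ (the gradient of a 1/d² field).
The Moon: (7.3 × 10²²) / (3.8 × 10⁸)³ = 1.330 × 10⁻³
The Sun: (2.0 × 10³⁰) / (1.5 × 10¹¹)³ = 5.926 × 10⁻⁴
Ratio (larger/smaller) = 2.2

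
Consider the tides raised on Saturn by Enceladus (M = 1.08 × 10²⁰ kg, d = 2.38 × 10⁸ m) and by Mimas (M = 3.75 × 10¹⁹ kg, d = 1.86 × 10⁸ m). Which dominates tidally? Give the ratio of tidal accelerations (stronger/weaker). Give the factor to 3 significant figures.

Tidal acceleration ∝ M/d³, so compare M/d³ for each.
Enceladus: (1.08 × 10²⁰) / (2.38 × 10⁸)³ = 8.011 × 10⁻⁶
Mimas: (3.75 × 10¹⁹) / (1.86 × 10⁸)³ = 5.828 × 10⁻⁶
Ratio (larger/smaller) = 1.37

Enceladus, by a factor of ≈ 1.37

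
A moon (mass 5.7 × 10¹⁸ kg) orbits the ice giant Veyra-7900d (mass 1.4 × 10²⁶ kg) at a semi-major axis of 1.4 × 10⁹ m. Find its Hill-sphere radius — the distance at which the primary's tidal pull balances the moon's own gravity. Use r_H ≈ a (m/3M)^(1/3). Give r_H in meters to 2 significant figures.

3.3 × 10⁶ m

r_H ≈ a (m/3M)^(1/3)
    = (1.4 × 10⁹) × (5.7 × 10¹⁸ / (3 × 1.4 × 10²⁶))^(1/3)
    = 3.3 × 10⁶ m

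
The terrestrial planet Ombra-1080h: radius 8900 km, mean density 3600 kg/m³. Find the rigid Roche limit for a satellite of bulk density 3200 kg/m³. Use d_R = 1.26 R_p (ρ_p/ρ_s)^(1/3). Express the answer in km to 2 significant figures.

12000 km

d_R = 1.26 × 8900 km × (3600/3200)^(1/3)
    = 12000 km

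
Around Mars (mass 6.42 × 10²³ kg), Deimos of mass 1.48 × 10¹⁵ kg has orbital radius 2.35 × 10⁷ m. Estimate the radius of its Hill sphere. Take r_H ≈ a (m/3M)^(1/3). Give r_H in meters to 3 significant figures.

r_H ≈ a (m/3M)^(1/3)
    = (2.35 × 10⁷) × (1.48 × 10¹⁵ / (3 × 6.42 × 10²³))^(1/3)
    = 2.15 × 10⁴ m

2.15 × 10⁴ m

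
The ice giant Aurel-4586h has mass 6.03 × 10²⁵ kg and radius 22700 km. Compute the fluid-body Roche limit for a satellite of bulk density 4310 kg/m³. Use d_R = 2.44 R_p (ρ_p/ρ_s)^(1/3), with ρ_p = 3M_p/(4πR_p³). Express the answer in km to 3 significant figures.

ρ_p = 3M_p/(4πR_p³) = 3 × (6.03 × 10²⁵) / (4π × (2.27 × 10⁷ m)³) = 1230 kg/m³
d_R = 2.44 × 22700 km × (1230/4310)^(1/3)
    = 36500 km

36500 km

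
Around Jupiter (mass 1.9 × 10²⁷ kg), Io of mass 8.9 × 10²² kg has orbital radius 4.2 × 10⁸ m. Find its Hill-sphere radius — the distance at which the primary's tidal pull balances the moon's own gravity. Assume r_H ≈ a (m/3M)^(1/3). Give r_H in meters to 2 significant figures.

1.0 × 10⁷ m

r_H ≈ a (m/3M)^(1/3)
    = (4.2 × 10⁸) × (8.9 × 10²² / (3 × 1.9 × 10²⁷))^(1/3)
    = 1.0 × 10⁷ m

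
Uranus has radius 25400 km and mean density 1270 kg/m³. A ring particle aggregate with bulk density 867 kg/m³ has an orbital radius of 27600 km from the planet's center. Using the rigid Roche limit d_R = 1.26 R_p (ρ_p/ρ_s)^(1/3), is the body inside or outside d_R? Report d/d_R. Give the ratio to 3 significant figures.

inside; d/d_R ≈ 0.759

d_R = 1.26 × (25400 km) × (1270/867)^(1/3) = 36350 km
d/d_R = (27600) / (36350) = 0.759
Since d/d_R < 1, the body is inside the Roche limit.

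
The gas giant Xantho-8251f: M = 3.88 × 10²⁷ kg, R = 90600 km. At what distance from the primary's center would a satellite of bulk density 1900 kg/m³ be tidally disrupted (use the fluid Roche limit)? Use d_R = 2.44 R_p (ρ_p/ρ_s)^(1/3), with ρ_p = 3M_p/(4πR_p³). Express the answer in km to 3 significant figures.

1.92 × 10⁵ km

ρ_p = 3M_p/(4πR_p³) = 3 × (3.88 × 10²⁷) / (4π × (9.06 × 10⁷ m)³) = 1250 kg/m³
d_R = 2.44 × 90600 km × (1250/1900)^(1/3)
    = 1.92 × 10⁵ km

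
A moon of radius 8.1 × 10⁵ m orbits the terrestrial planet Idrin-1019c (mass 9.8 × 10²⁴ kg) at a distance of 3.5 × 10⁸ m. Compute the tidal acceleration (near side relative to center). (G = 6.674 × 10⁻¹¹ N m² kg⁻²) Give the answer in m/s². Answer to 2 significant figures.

Since r ≪ d, expand the inverse-square field across one radius to get the leading 2GMr/d³ term.
Δa = 2GMr/d³
   = 2 × (6.674 × 10⁻¹¹) × (9.8 × 10²⁴) × (8.1 × 10⁵) / (3.5 × 10⁸)³
   = 2.5 × 10⁻⁵ m/s²

2.5 × 10⁻⁵ m/s²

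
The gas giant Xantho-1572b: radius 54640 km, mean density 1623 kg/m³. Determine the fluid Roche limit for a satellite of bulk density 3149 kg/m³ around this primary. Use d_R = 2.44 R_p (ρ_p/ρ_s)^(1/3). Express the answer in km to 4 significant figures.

d_R = 2.44 × 54640 km × (1623/3149)^(1/3)
    = 1.069 × 10⁵ km

1.069 × 10⁵ km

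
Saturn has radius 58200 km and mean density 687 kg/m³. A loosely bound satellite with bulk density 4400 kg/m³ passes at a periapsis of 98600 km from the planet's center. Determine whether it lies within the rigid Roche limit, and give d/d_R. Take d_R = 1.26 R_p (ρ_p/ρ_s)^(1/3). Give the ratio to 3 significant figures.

outside; d/d_R ≈ 2.50

d_R = 1.26 × (58200 km) × (687/4400)^(1/3) = 39490 km
d/d_R = (98600) / (39490) = 2.50
Since d/d_R > 1, the body is outside the Roche limit.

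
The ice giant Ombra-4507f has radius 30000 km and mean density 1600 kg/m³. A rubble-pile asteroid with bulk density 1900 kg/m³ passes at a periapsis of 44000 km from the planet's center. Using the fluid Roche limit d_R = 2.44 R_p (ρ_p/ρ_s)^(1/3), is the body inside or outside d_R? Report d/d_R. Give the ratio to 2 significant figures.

inside; d/d_R ≈ 0.64

d_R = 2.44 × (30000 km) × (1600/1900)^(1/3) = 69120 km
d/d_R = (44000) / (69120) = 0.64
Since d/d_R < 1, the body is inside the Roche limit.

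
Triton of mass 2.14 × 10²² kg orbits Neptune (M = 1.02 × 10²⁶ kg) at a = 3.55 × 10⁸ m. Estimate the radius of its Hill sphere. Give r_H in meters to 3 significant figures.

1.46 × 10⁷ m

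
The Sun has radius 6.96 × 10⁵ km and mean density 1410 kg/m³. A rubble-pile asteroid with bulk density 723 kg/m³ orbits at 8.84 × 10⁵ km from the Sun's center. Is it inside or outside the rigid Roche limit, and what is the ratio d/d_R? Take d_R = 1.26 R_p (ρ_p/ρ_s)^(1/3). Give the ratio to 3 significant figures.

inside; d/d_R ≈ 0.807

d_R = 1.26 × (6.96 × 10⁵ km) × (1410/723)^(1/3) = 1.096 × 10⁶ km
d/d_R = (8.84 × 10⁵) / (1.096 × 10⁶) = 0.807
Since d/d_R < 1, the body is inside the Roche limit.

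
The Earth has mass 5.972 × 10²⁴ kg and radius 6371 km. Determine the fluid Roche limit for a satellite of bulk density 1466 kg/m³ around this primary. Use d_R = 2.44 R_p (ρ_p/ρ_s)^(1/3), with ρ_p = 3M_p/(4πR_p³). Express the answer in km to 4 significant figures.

24170 km

ρ_p = 3M_p/(4πR_p³) = 3 × (5.972 × 10²⁴) / (4π × (6.371 × 10⁶ m)³) = 5513 kg/m³
d_R = 2.44 × 6371 km × (5513/1466)^(1/3)
    = 24170 km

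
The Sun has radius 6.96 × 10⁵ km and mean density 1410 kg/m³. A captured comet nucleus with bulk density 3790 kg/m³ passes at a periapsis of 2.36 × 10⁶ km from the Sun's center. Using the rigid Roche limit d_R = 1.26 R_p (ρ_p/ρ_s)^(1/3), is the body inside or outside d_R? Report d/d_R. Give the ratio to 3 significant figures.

d_R = 1.26 × (6.96 × 10⁵ km) × (1410/3790)^(1/3) = 6.307 × 10⁵ km
d/d_R = (2.36 × 10⁶) / (6.307 × 10⁵) = 3.74
Since d/d_R > 1, the body is outside the Roche limit.

outside; d/d_R ≈ 3.74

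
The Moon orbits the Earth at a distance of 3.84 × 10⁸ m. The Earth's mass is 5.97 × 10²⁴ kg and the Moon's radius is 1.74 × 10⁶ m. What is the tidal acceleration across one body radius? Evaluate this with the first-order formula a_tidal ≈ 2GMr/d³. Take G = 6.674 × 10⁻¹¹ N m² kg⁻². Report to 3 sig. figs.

The tidal stretch is the gradient of GM/d² times the body's extent r, hence the 1/d³ dependence.
Δg = 2GMr/d³
   = 2 × (6.674 × 10⁻¹¹) × (5.97 × 10²⁴) × (1.74 × 10⁶) / (3.84 × 10⁸)³
   = 2.45 × 10⁻⁵ m/s²

2.45 × 10⁻⁵ m/s²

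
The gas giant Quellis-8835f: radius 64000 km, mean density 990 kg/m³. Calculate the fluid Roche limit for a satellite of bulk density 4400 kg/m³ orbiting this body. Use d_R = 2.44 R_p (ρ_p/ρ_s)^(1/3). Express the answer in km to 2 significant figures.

95000 km

d_R = 2.44 × 64000 km × (990/4400)^(1/3)
    = 95000 km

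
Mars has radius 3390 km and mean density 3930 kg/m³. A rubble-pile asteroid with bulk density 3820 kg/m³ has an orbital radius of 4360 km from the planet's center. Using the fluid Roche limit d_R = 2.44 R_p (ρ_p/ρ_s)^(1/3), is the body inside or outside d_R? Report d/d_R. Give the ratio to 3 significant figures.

inside; d/d_R ≈ 0.522

d_R = 2.44 × (3390 km) × (3930/3820)^(1/3) = 8350 km
d/d_R = (4360) / (8350) = 0.522
Since d/d_R < 1, the body is inside the Roche limit.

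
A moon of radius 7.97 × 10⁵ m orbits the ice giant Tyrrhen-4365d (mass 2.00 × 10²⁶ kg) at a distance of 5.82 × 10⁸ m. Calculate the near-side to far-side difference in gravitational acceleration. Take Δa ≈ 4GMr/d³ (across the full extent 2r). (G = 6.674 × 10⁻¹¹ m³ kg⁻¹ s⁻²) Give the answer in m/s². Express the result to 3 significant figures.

2.16 × 10⁻⁴ m/s²

Δg = 4GMr/d³
   = 4 × (6.674 × 10⁻¹¹) × (2.00 × 10²⁶) × (7.97 × 10⁵) / (5.82 × 10⁸)³
   = 2.16 × 10⁻⁴ m/s²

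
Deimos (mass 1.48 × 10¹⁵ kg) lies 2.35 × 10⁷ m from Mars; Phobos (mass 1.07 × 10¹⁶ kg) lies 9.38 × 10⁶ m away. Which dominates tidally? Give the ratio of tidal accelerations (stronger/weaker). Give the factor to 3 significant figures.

Phobos, by a factor of ≈ 114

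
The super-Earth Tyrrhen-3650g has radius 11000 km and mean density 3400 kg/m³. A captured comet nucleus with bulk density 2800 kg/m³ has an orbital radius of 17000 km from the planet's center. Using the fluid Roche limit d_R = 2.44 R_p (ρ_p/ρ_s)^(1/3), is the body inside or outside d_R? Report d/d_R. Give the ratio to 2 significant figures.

d_R = 2.44 × (11000 km) × (3400/2800)^(1/3) = 28630 km
d/d_R = (17000) / (28630) = 0.59
Since d/d_R < 1, the body is inside the Roche limit.

inside; d/d_R ≈ 0.59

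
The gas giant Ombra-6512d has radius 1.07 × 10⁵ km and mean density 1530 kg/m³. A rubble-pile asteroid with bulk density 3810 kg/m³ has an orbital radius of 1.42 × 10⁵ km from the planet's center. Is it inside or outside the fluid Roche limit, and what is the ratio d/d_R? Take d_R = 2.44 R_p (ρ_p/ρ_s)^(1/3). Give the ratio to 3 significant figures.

inside; d/d_R ≈ 0.737

d_R = 2.44 × (1.07 × 10⁵ km) × (1530/3810)^(1/3) = 1.926 × 10⁵ km
d/d_R = (1.42 × 10⁵) / (1.926 × 10⁵) = 0.737
Since d/d_R < 1, the body is inside the Roche limit.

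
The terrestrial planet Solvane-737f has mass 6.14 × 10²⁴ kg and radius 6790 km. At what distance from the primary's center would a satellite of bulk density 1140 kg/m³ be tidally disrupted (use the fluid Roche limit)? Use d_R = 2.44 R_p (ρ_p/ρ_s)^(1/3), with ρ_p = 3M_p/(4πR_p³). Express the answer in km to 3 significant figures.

26500 km

ρ_p = 3M_p/(4πR_p³) = 3 × (6.14 × 10²⁴) / (4π × (6.79 × 10⁶ m)³) = 4680 kg/m³
d_R = 2.44 × 6790 km × (4680/1140)^(1/3)
    = 26500 km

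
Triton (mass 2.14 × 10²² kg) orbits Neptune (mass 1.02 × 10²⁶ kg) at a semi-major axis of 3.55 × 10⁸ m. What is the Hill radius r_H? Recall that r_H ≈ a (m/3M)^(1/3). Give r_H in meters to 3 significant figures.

r_H ≈ a (m/3M)^(1/3)
    = (3.55 × 10⁸) × (2.14 × 10²² / (3 × 1.02 × 10²⁶))^(1/3)
    = 1.46 × 10⁷ m

1.46 × 10⁷ m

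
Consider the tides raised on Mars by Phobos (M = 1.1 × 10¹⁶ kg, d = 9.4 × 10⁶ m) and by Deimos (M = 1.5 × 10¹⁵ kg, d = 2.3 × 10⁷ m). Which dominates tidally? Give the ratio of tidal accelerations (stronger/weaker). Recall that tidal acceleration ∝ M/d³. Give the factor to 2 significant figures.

The tide-raising term goes as M/d³ (the gradient of a 1/d² field).
Phobos: (1.1 × 10¹⁶) / (9.4 × 10⁶)³ = 1.324 × 10⁻⁵
Deimos: (1.5 × 10¹⁵) / (2.3 × 10⁷)³ = 1.233 × 10⁻⁷
Ratio (larger/smaller) = 110

Phobos, by a factor of ≈ 110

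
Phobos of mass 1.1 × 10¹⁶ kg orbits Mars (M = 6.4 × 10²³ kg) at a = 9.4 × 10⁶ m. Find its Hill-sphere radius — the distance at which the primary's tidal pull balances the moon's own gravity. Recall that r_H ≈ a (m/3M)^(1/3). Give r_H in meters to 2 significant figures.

1.7 × 10⁴ m

r_H ≈ a (m/3M)^(1/3)
    = (9.4 × 10⁶) × (1.1 × 10¹⁶ / (3 × 6.4 × 10²³))^(1/3)
    = 1.7 × 10⁴ m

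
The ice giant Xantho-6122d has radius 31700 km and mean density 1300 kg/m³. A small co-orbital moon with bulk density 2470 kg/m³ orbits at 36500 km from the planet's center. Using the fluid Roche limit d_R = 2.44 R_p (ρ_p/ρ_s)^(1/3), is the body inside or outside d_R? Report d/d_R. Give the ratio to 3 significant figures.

d_R = 2.44 × (31700 km) × (1300/2470)^(1/3) = 62450 km
d/d_R = (36500) / (62450) = 0.584
Since d/d_R < 1, the body is inside the Roche limit.

inside; d/d_R ≈ 0.584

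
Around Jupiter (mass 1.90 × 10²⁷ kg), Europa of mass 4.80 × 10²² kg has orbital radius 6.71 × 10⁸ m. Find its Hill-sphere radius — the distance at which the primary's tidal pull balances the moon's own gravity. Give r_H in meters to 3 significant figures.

1.37 × 10⁷ m

r_H ≈ a (m/3M)^(1/3)
    = (6.71 × 10⁸) × (4.80 × 10²² / (3 × 1.90 × 10²⁷))^(1/3)
    = 1.37 × 10⁷ m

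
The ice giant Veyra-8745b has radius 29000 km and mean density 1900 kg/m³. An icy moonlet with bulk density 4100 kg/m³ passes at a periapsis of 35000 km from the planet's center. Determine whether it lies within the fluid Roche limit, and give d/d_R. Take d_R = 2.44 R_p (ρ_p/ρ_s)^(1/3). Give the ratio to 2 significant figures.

inside; d/d_R ≈ 0.64

d_R = 2.44 × (29000 km) × (1900/4100)^(1/3) = 54760 km
d/d_R = (35000) / (54760) = 0.64
Since d/d_R < 1, the body is inside the Roche limit.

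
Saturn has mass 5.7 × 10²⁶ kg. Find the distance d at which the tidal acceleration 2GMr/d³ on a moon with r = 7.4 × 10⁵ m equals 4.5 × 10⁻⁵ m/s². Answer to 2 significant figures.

1.1 × 10⁹ m

2GMr/d³ = a_tidal  ⇒  d = (2GMr / a_tidal)^(1/3)
d = (2 × 6.674×10⁻¹¹ × (5.7 × 10²⁶) × (7.4 × 10⁵) / (4.5 × 10⁻⁵))^(1/3)
  = 1.1 × 10⁹ m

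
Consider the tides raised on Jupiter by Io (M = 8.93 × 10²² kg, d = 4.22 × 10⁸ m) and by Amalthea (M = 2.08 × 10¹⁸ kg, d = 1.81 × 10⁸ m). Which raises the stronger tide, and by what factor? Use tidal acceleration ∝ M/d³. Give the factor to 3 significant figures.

Tidal acceleration ∝ M/d³, so compare M/d³ for each.
Io: (8.93 × 10²²) / (4.22 × 10⁸)³ = 1.188 × 10⁻³
Amalthea: (2.08 × 10¹⁸) / (1.81 × 10⁸)³ = 3.508 × 10⁻⁷
Ratio (larger/smaller) = 3390

Io, by a factor of ≈ 3390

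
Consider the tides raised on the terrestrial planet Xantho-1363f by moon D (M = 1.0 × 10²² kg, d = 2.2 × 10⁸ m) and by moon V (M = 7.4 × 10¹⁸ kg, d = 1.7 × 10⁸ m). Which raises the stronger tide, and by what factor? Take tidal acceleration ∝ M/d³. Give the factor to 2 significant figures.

Moon D, by a factor of ≈ 620

Tidal acceleration ∝ M/d³, so compare M/d³ for each.
Moon D: (1.0 × 10²²) / (2.2 × 10⁸)³ = 9.391 × 10⁻⁴
Moon V: (7.4 × 10¹⁸) / (1.7 × 10⁸)³ = 1.506 × 10⁻⁶
Ratio (larger/smaller) = 620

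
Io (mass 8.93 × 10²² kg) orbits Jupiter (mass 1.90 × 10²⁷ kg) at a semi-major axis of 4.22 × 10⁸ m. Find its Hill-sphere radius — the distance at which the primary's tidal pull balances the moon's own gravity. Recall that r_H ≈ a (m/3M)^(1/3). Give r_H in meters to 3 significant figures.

1.06 × 10⁷ m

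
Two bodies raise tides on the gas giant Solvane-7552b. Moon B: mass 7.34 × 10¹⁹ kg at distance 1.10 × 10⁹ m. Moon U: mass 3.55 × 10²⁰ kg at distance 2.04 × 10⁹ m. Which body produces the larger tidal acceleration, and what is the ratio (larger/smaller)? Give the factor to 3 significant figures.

Moon B, by a factor of ≈ 1.32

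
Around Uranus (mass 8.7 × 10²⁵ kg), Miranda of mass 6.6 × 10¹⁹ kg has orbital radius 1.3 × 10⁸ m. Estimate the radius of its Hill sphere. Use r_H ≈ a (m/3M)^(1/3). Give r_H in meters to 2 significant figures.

r_H ≈ a (m/3M)^(1/3)
    = (1.3 × 10⁸) × (6.6 × 10¹⁹ / (3 × 8.7 × 10²⁵))^(1/3)
    = 8.2 × 10⁵ m

8.2 × 10⁵ m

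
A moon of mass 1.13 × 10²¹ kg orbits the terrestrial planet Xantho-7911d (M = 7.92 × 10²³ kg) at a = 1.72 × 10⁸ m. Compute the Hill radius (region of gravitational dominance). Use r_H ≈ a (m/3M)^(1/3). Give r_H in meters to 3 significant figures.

1.34 × 10⁷ m

r_H ≈ a (m/3M)^(1/3)
    = (1.72 × 10⁸) × (1.13 × 10²¹ / (3 × 7.92 × 10²³))^(1/3)
    = 1.34 × 10⁷ m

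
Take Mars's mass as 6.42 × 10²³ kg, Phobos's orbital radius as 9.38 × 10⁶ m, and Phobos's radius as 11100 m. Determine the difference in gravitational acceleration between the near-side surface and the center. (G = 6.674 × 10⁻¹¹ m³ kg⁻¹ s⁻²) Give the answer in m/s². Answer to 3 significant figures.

1.15 × 10⁻³ m/s²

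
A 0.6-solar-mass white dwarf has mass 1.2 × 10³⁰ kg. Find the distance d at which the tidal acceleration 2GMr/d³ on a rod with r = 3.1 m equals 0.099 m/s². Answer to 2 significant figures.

1.7 × 10⁷ m

2GMr/d³ = a_tidal  ⇒  d = (2GMr / a_tidal)^(1/3)
d = (2 × 6.674×10⁻¹¹ × (1.2 × 10³⁰) × (3.1) / (0.099))^(1/3)
  = 1.7 × 10⁷ m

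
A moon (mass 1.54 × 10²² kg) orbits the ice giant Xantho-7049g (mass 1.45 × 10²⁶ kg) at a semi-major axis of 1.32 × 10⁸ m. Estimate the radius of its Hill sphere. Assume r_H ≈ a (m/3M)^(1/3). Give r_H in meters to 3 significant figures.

4.33 × 10⁶ m

r_H ≈ a (m/3M)^(1/3)
    = (1.32 × 10⁸) × (1.54 × 10²² / (3 × 1.45 × 10²⁶))^(1/3)
    = 4.33 × 10⁶ m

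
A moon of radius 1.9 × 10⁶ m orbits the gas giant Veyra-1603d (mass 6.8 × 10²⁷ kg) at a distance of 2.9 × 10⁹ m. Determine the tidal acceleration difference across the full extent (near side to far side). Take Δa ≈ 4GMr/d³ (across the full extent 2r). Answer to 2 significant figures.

1.4 × 10⁻⁴ m/s²

a_tidal = 4GMr/d³
        = 4 × (6.674 × 10⁻¹¹) × (6.8 × 10²⁷) × (1.9 × 10⁶) / (2.9 × 10⁹)³
        = 1.4 × 10⁻⁴ m/s²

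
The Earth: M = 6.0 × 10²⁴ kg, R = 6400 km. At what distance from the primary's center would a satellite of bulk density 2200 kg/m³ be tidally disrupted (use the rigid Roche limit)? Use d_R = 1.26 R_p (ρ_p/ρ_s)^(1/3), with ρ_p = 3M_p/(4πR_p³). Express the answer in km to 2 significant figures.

ρ_p = 3M_p/(4πR_p³) = 3 × (6.0 × 10²⁴) / (4π × (6.4 × 10⁶ m)³) = 5500 kg/m³
d_R = 1.26 × 6400 km × (5500/2200)^(1/3)
    = 11000 km

11000 km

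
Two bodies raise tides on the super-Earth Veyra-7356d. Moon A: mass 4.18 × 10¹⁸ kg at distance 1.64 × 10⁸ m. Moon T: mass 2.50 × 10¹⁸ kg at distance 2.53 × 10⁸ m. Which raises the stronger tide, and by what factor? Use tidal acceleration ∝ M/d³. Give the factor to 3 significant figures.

Tidal acceleration ∝ M/d³, so compare M/d³ for each.
Moon A: (4.18 × 10¹⁸) / (1.64 × 10⁸)³ = 9.476 × 10⁻⁷
Moon T: (2.50 × 10¹⁸) / (2.53 × 10⁸)³ = 1.544 × 10⁻⁷
Ratio (larger/smaller) = 6.14

Moon A, by a factor of ≈ 6.14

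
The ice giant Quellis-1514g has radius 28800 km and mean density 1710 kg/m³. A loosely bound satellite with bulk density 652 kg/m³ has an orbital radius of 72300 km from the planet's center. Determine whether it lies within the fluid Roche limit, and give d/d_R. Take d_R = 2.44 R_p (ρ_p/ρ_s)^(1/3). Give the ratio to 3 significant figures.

d_R = 2.44 × (28800 km) × (1710/652)^(1/3) = 96910 km
d/d_R = (72300) / (96910) = 0.746
Since d/d_R < 1, the body is inside the Roche limit.

inside; d/d_R ≈ 0.746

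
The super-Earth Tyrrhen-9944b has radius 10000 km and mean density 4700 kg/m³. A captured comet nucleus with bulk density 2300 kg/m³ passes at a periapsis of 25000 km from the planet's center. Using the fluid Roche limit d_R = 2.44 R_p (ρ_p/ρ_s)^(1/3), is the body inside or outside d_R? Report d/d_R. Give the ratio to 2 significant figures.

d_R = 2.44 × (10000 km) × (4700/2300)^(1/3) = 30960 km
d/d_R = (25000) / (30960) = 0.81
Since d/d_R < 1, the body is inside the Roche limit.

inside; d/d_R ≈ 0.81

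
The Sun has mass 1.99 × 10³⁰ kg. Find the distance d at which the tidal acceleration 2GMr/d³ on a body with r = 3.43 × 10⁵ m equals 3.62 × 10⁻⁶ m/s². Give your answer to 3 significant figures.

2GMr/d³ = a_tidal  ⇒  d = (2GMr / a_tidal)^(1/3)
d = (2 × 6.674×10⁻¹¹ × (1.99 × 10³⁰) × (3.43 × 10⁵) / (3.62 × 10⁻⁶))^(1/3)
  = 2.93 × 10¹⁰ m

2.93 × 10¹⁰ m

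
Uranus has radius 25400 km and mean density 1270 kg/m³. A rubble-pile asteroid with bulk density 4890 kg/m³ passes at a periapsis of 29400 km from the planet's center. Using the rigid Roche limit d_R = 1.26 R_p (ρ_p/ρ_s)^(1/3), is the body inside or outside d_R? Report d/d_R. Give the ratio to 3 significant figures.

outside; d/d_R ≈ 1.44

d_R = 1.26 × (25400 km) × (1270/4890)^(1/3) = 20420 km
d/d_R = (29400) / (20420) = 1.44
Since d/d_R > 1, the body is outside the Roche limit.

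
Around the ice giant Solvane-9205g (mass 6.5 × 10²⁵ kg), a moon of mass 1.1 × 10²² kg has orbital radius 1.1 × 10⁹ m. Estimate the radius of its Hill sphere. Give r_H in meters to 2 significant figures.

r_H ≈ a (m/3M)^(1/3)
    = (1.1 × 10⁹) × (1.1 × 10²² / (3 × 6.5 × 10²⁵))^(1/3)
    = 4.2 × 10⁷ m

4.2 × 10⁷ m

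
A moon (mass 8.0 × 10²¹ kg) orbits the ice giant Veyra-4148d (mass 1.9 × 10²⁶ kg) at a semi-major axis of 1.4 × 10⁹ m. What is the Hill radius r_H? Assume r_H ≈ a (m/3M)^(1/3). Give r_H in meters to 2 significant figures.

r_H ≈ a (m/3M)^(1/3)
    = (1.4 × 10⁹) × (8.0 × 10²¹ / (3 × 1.9 × 10²⁶))^(1/3)
    = 3.4 × 10⁷ m

3.4 × 10⁷ m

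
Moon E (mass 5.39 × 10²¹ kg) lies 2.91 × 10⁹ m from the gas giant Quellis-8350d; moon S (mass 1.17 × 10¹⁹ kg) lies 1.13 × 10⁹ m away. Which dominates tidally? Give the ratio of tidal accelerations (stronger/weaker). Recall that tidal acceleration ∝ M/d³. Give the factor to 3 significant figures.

Moon E, by a factor of ≈ 27.0

Tidal stretch scales as M/d³; compute that for each body.
Moon E: (5.39 × 10²¹) / (2.91 × 10⁹)³ = 2.187 × 10⁻⁷
Moon S: (1.17 × 10¹⁹) / (1.13 × 10⁹)³ = 8.109 × 10⁻⁹
Ratio (larger/smaller) = 27.0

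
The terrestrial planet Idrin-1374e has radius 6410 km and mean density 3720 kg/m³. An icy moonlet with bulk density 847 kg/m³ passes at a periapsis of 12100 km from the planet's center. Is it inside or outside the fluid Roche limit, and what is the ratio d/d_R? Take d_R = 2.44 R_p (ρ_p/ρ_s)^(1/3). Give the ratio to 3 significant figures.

inside; d/d_R ≈ 0.472

d_R = 2.44 × (6410 km) × (3720/847)^(1/3) = 25610 km
d/d_R = (12100) / (25610) = 0.472
Since d/d_R < 1, the body is inside the Roche limit.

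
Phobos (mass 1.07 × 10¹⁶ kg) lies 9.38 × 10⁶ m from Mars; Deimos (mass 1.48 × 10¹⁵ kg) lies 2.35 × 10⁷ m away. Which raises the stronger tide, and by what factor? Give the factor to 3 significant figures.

Phobos, by a factor of ≈ 114

The tide-raising term goes as M/d³ (the gradient of a 1/d² field).
Phobos: (1.07 × 10¹⁶) / (9.38 × 10⁶)³ = 1.297 × 10⁻⁵
Deimos: (1.48 × 10¹⁵) / (2.35 × 10⁷)³ = 1.140 × 10⁻⁷
Ratio (larger/smaller) = 114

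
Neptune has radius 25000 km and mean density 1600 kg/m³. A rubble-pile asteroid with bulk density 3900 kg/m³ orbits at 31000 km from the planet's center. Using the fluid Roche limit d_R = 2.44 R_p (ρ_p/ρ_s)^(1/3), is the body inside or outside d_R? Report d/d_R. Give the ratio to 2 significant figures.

d_R = 2.44 × (25000 km) × (1600/3900)^(1/3) = 45330 km
d/d_R = (31000) / (45330) = 0.68
Since d/d_R < 1, the body is inside the Roche limit.

inside; d/d_R ≈ 0.68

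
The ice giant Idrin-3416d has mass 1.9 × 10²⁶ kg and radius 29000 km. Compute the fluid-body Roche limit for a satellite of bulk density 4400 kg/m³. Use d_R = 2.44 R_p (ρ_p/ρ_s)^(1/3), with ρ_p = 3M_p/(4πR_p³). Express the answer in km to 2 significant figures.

53000 km

ρ_p = 3M_p/(4πR_p³) = 3 × (1.9 × 10²⁶) / (4π × (2.9 × 10⁷ m)³) = 1900 kg/m³
d_R = 2.44 × 29000 km × (1900/4400)^(1/3)
    = 53000 km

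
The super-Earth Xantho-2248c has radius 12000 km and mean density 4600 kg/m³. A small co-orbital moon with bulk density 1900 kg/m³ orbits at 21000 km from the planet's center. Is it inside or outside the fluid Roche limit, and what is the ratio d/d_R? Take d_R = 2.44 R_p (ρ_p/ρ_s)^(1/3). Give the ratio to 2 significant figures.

inside; d/d_R ≈ 0.53

d_R = 2.44 × (12000 km) × (4600/1900)^(1/3) = 39320 km
d/d_R = (21000) / (39320) = 0.53
Since d/d_R < 1, the body is inside the Roche limit.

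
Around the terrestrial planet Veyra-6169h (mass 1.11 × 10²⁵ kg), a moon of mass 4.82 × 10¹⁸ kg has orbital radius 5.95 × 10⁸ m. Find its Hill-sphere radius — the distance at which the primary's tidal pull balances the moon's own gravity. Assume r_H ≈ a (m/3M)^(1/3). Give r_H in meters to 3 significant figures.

r_H ≈ a (m/3M)^(1/3)
    = (5.95 × 10⁸) × (4.82 × 10¹⁸ / (3 × 1.11 × 10²⁵))^(1/3)
    = 3.12 × 10⁶ m

3.12 × 10⁶ m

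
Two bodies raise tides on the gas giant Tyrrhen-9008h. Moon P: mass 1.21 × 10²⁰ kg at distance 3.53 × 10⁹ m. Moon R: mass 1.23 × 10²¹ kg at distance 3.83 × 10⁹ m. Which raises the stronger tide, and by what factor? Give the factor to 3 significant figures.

Moon R, by a factor of ≈ 7.96

The tide-raising term goes as M/d³ (the gradient of a 1/d² field).
Moon P: (1.21 × 10²⁰) / (3.53 × 10⁹)³ = 2.751 × 10⁻⁹
Moon R: (1.23 × 10²¹) / (3.83 × 10⁹)³ = 2.189 × 10⁻⁸
Ratio (larger/smaller) = 7.96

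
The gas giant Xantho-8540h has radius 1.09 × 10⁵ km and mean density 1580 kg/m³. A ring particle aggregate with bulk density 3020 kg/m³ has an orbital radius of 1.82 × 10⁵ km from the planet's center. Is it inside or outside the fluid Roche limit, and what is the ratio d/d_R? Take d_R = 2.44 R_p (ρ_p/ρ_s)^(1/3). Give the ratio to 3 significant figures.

d_R = 2.44 × (1.09 × 10⁵ km) × (1580/3020)^(1/3) = 2.143 × 10⁵ km
d/d_R = (1.82 × 10⁵) / (2.143 × 10⁵) = 0.849
Since d/d_R < 1, the body is inside the Roche limit.

inside; d/d_R ≈ 0.849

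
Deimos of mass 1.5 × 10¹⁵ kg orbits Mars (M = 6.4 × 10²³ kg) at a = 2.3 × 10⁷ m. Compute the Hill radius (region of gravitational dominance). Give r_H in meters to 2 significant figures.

2.1 × 10⁴ m

r_H ≈ a (m/3M)^(1/3)
    = (2.3 × 10⁷) × (1.5 × 10¹⁵ / (3 × 6.4 × 10²³))^(1/3)
    = 2.1 × 10⁴ m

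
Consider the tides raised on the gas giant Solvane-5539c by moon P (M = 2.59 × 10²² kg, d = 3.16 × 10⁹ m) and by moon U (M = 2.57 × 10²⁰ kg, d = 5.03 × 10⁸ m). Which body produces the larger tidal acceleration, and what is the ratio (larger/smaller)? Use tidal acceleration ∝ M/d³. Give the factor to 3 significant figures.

The tide-raising term goes as M/d³ (the gradient of a 1/d² field).
Moon P: (2.59 × 10²²) / (3.16 × 10⁹)³ = 8.208 × 10⁻⁷
Moon U: (2.57 × 10²⁰) / (5.03 × 10⁸)³ = 2.019 × 10⁻⁶
Ratio (larger/smaller) = 2.46

Moon U, by a factor of ≈ 2.46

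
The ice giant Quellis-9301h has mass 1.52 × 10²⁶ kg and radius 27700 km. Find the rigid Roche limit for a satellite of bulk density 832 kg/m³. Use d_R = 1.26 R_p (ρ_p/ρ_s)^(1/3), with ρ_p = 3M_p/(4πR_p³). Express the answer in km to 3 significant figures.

ρ_p = 3M_p/(4πR_p³) = 3 × (1.52 × 10²⁶) / (4π × (2.77 × 10⁷ m)³) = 1710 kg/m³
d_R = 1.26 × 27700 km × (1710/832)^(1/3)
    = 44400 km

44400 km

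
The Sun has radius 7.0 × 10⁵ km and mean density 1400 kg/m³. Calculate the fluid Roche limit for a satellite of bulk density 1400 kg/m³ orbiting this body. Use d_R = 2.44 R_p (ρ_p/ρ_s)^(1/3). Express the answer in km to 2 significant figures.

1.7 × 10⁶ km

d_R = 2.44 × 7.0 × 10⁵ km × (1400/1400)^(1/3)
    = 1.7 × 10⁶ km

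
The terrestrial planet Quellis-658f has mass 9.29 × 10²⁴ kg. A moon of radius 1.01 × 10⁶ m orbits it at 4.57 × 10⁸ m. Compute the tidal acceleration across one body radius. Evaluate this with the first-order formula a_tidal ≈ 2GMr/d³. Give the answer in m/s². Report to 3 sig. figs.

1.31 × 10⁻⁵ m/s²

a_tidal = 2GMr/d³
        = 2 × (6.674 × 10⁻¹¹) × (9.29 × 10²⁴) × (1.01 × 10⁶) / (4.57 × 10⁸)³
        = 1.31 × 10⁻⁵ m/s²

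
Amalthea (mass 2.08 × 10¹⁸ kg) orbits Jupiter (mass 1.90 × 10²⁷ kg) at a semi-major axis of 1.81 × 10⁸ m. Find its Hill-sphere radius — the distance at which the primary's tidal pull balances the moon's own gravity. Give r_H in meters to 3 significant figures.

1.29 × 10⁵ m

r_H ≈ a (m/3M)^(1/3)
    = (1.81 × 10⁸) × (2.08 × 10¹⁸ / (3 × 1.90 × 10²⁷))^(1/3)
    = 1.29 × 10⁵ m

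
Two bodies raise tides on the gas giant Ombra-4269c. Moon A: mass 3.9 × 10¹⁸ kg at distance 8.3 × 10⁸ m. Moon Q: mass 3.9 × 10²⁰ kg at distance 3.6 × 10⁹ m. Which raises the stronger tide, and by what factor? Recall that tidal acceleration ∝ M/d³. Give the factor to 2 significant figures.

Moon Q, by a factor of ≈ 1.2

The tide-raising term goes as M/d³ (the gradient of a 1/d² field).
Moon A: (3.9 × 10¹⁸) / (8.3 × 10⁸)³ = 6.821 × 10⁻⁹
Moon Q: (3.9 × 10²⁰) / (3.6 × 10⁹)³ = 8.359 × 10⁻⁹
Ratio (larger/smaller) = 1.2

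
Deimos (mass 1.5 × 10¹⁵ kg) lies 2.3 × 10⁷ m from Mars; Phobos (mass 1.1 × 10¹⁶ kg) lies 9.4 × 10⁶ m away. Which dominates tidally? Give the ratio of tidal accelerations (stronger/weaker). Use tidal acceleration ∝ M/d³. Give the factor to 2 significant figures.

Phobos, by a factor of ≈ 110

The tide-raising term goes as M/d³ (the gradient of a 1/d² field).
Deimos: (1.5 × 10¹⁵) / (2.3 × 10⁷)³ = 1.233 × 10⁻⁷
Phobos: (1.1 × 10¹⁶) / (9.4 × 10⁶)³ = 1.324 × 10⁻⁵
Ratio (larger/smaller) = 110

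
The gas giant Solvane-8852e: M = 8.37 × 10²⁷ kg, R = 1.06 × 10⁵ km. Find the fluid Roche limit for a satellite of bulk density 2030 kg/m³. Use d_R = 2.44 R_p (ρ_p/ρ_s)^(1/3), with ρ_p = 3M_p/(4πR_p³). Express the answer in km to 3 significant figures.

2.43 × 10⁵ km

ρ_p = 3M_p/(4πR_p³) = 3 × (8.37 × 10²⁷) / (4π × (1.06 × 10⁸ m)³) = 1680 kg/m³
d_R = 2.44 × 1.06 × 10⁵ km × (1680/2030)^(1/3)
    = 2.43 × 10⁵ km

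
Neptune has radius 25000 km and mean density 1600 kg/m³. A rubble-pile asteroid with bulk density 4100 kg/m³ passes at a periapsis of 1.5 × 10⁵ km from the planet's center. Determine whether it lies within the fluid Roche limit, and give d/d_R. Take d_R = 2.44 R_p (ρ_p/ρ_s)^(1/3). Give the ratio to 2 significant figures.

outside; d/d_R ≈ 3.4

d_R = 2.44 × (25000 km) × (1600/4100)^(1/3) = 44580 km
d/d_R = (1.5 × 10⁵) / (44580) = 3.4
Since d/d_R > 1, the body is outside the Roche limit.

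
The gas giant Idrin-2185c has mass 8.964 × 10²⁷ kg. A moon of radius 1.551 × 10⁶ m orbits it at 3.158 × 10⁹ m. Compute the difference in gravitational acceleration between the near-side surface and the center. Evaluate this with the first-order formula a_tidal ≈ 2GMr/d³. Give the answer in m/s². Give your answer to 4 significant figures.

5.892 × 10⁻⁵ m/s²

The tidal stretch is the gradient of GM/d² times the body's extent r, hence the 1/d³ dependence.
a_tidal = 2GMr/d³
        = 2 × (6.674 × 10⁻¹¹) × (8.964 × 10²⁷) × (1.551 × 10⁶) / (3.158 × 10⁹)³
        = 5.892 × 10⁻⁵ m/s²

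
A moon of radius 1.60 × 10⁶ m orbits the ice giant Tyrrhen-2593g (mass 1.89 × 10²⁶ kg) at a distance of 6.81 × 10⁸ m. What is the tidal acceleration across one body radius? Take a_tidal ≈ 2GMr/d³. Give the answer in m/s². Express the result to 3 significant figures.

Δa = 2GMr/d³
   = 2 × (6.674 × 10⁻¹¹) × (1.89 × 10²⁶) × (1.60 × 10⁶) / (6.81 × 10⁸)³
   = 1.28 × 10⁻⁴ m/s²

1.28 × 10⁻⁴ m/s²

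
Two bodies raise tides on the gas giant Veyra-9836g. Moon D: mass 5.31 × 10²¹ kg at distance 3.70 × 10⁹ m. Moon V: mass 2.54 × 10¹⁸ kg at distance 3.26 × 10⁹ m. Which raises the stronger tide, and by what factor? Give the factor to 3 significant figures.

Moon D, by a factor of ≈ 1430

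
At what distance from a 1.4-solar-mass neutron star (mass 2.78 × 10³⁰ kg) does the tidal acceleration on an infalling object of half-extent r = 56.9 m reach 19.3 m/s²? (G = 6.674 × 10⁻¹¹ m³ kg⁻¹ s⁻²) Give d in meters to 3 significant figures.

2GMr/d³ = a_tidal  ⇒  d = (2GMr / a_tidal)^(1/3)
d = (2 × 6.674×10⁻¹¹ × (2.78 × 10³⁰) × (56.9) / (19.3))^(1/3)
  = 1.03 × 10⁷ m

1.03 × 10⁷ m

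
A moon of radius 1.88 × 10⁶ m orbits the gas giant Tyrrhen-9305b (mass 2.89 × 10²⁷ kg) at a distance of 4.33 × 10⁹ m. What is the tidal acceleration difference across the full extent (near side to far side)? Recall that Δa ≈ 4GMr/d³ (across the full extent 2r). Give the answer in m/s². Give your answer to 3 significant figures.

1.79 × 10⁻⁵ m/s²

Differencing GM/(d−r)² and GM/(d+r)² to first order in r/d gives 4GMr/d³.
Δa = 4GMr/d³
   = 4 × (6.674 × 10⁻¹¹) × (2.89 × 10²⁷) × (1.88 × 10⁶) / (4.33 × 10⁹)³
   = 1.79 × 10⁻⁵ m/s²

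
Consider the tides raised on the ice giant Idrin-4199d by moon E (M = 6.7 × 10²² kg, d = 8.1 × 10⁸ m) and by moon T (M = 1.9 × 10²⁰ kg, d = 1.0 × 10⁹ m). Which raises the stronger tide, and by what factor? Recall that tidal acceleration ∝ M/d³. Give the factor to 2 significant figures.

The tide-raising term goes as M/d³ (the gradient of a 1/d² field).
Moon E: (6.7 × 10²²) / (8.1 × 10⁸)³ = 1.261 × 10⁻⁴
Moon T: (1.9 × 10²⁰) / (1.0 × 10⁹)³ = 1.900 × 10⁻⁷
Ratio (larger/smaller) = 660

Moon E, by a factor of ≈ 660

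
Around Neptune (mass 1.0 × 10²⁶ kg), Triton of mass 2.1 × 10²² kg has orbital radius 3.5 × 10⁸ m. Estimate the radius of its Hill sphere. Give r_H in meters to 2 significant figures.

r_H ≈ a (m/3M)^(1/3)
    = (3.5 × 10⁸) × (2.1 × 10²² / (3 × 1.0 × 10²⁶))^(1/3)
    = 1.4 × 10⁷ m

1.4 × 10⁷ m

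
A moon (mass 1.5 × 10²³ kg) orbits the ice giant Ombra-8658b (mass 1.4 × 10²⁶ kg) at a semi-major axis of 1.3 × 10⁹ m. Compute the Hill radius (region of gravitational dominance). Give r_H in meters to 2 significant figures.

r_H ≈ a (m/3M)^(1/3)
    = (1.3 × 10⁹) × (1.5 × 10²³ / (3 × 1.4 × 10²⁶))^(1/3)
    = 9.2 × 10⁷ m

9.2 × 10⁷ m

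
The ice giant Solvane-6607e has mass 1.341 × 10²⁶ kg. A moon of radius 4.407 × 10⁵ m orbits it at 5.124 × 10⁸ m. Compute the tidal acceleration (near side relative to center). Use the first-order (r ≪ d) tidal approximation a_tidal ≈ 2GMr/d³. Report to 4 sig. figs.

Since r ≪ d, expand the inverse-square field across one radius to get the leading 2GMr/d³ term.
Δa = 2GMr/d³
   = 2 × (6.674 × 10⁻¹¹) × (1.341 × 10²⁶) × (4.407 × 10⁵) / (5.124 × 10⁸)³
   = 5.864 × 10⁻⁵ m/s²

5.864 × 10⁻⁵ m/s²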